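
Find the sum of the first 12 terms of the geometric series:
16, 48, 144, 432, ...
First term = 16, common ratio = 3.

Sₙ = a(1 - rⁿ) / (1 - r)
S_12 = 16(1 - 3^12) / (1 - 3)
S_12 = 16(1 - 531441) / (-2)
S_12 = 4251520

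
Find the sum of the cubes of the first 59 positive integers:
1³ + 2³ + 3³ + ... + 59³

Formula: ∑k³ = [n(n+1)/2]²
= [59×60/2]²
= 1770²
= 3132900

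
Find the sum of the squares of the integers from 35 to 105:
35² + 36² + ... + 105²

Use ∑_{k=1}^{n} k² = n(n+1)(2n+1)/6, then subtract the first 34 terms.
∑_{k=1}^{105} k² = 105×106×211/6 = 391405
∑_{k=1}^{34} k² = 34×35×69/6 = 13685
∑_{k=35}^{105} k² = 391405 - 13685 = 377720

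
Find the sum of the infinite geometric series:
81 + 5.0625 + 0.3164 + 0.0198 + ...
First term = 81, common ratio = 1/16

For |r| < 1, S = a / (1 - r)
S = 81 / (1 - (1/16))
S = 81 / (15/16)
S = 432/5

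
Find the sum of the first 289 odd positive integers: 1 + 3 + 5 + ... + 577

Sum of first n odd numbers = n²
= 289²
= 83521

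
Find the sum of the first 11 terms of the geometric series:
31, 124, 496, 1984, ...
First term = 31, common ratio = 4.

Sₙ = a(1 - rⁿ) / (1 - r)
S_11 = 31(1 - 4^11) / (1 - 4)
S_11 = 31(1 - 4194304) / (-3)
S_11 = 43341131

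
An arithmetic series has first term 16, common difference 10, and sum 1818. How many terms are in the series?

Using S = n/2 × [2a + (n-1)d]
1818 = n/2 × [2(16) + (n-1)(10)]
1818 = n/2 × [32 + 10n - 10]
3636 = n × [22 + 10n]
10n² + (22)n - 3636 = 0
Discriminant: Δ = (22)² - 4(10)(-3636) = 484 + 145440 = 145924
√Δ = 382
n = [-(22) + √Δ] / (2·10) = (-22 + 382) / 20 = 360 / 20 = 18
(The negative root is discarded since n must be a positive integer.)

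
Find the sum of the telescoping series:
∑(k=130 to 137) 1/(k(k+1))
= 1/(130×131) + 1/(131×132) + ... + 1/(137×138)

Partial fractions: 1/(k(k+1)) = 1/k - 1/(k+1)
The series telescopes:
= (1/130 - 1/131) + (1/131 - 1/132) + ... + (1/137 - 1/138)
= 1/130 - 1/138
= 2/4485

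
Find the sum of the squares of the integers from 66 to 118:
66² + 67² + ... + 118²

Use ∑_{k=1}^{n} k² = n(n+1)(2n+1)/6, then subtract the first 65 terms.
∑_{k=1}^{118} k² = 118×119×237/6 = 554659
∑_{k=1}^{65} k² = 65×66×131/6 = 93665
∑_{k=66}^{118} k² = 554659 - 93665 = 460994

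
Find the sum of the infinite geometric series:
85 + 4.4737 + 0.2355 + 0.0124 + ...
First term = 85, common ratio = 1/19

For |r| < 1, S = a / (1 - r)
S = 85 / (1 - (1/19))
S = 85 / (18/19)
S = 1615/18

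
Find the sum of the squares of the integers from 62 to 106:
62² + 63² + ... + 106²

Use ∑_{k=1}^{n} k² = n(n+1)(2n+1)/6, then subtract the first 61 terms.
∑_{k=1}^{106} k² = 106×107×213/6 = 402641
∑_{k=1}^{61} k² = 61×62×123/6 = 77531
∑_{k=62}^{106} k² = 402641 - 77531 = 325110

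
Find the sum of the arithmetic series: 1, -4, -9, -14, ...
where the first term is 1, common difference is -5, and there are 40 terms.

Sₙ = n/2 × (first + last)
Last term = a + (n-1)d = 1 + (40-1)×(-5) = -194
S_40 = 40/2 × (1 + (-194))
S_40 = 40/2 × (-193) = -3860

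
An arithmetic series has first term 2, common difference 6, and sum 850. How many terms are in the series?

Using S = n/2 × [2a + (n-1)d]
850 = n/2 × [2(2) + (n-1)(6)]
850 = n/2 × [4 + 6n - 6]
1700 = n × [-2 + 6n]
6n² + (-2)n - 1700 = 0
Discriminant: Δ = (-2)² - 4(6)(-1700) = 4 + 40800 = 40804
√Δ = 202
n = [-(-2) + √Δ] / (2·6) = (2 + 202) / 12 = 204 / 12 = 17
(The negative root is discarded since n must be a positive integer.)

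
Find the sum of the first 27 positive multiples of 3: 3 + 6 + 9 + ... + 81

Factor out 3: = 3(1 + 2 + ... + 27) = 3 × n(n+1)/2
= 3 × 27×28/2
= 3 × 378
= 1134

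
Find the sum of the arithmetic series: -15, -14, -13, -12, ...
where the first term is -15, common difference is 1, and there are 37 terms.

Sₙ = n/2 × (first + last)
Last term = a + (n-1)d = -15 + (37-1)×1 = 21
S_37 = 37/2 × (-15 + 21)
S_37 = 37/2 × 6 = 111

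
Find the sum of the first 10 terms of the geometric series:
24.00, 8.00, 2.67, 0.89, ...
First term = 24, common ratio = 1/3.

Sₙ = a(1 - rⁿ) / (1 - r)
S_10 = 24(1 - (1/3)^10) / (1 - (1/3))
S_10 = 24(1 - (1/59049)) / (2/3)
S_10 = 236192/6561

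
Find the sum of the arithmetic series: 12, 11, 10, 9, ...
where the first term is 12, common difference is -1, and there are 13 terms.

Sₙ = n/2 × (first + last)
Last term = a + (n-1)d = 12 + (13-1)×(-1) = 0
S_13 = 13/2 × (12 + 0)
S_13 = 13/2 × 12 = 78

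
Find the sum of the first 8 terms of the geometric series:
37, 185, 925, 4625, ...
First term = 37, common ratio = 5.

Sₙ = a(1 - rⁿ) / (1 - r)
S_8 = 37(1 - 5^8) / (1 - 5)
S_8 = 37(1 - 390625) / (-4)
S_8 = 3613272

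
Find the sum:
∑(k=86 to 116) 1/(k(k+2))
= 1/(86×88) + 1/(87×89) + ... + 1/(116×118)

Partial fractions: 1/(k(k+2)) = (1/2)[1/k - 1/(k+2)]
Telescoping leaves the first two and last two terms:
= (1/2)[1/86 + 1/87 - 1/117 - 1/118]
= 26257/8608041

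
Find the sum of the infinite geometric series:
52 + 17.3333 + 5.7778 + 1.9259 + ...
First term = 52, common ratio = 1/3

For |r| < 1, S = a / (1 - r)
S = 52 / (1 - (1/3))
S = 52 / (2/3)
S = 78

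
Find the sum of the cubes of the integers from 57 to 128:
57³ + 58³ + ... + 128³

Use ∑_{k=1}^{n} k³ = [n(n+1)/2]², then subtract the first 56 terms.
∑_{k=1}^{128} k³ = [128×129/2]² = 8256² = 68161536
∑_{k=1}^{56} k³ = [56×57/2]² = 1596² = 2547216
∑_{k=57}^{128} k³ = 68161536 - 2547216 = 65614320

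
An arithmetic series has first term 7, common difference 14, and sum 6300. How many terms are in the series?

Using S = n/2 × [2a + (n-1)d]
6300 = n/2 × [2(7) + (n-1)(14)]
6300 = n/2 × [14 + 14n - 14]
12600 = n × [0 + 14n]
14n² + (0)n - 12600 = 0
Discriminant: Δ = (0)² - 4(14)(-12600) = 0 + 705600 = 705600
√Δ = 840
n = [-(0) + √Δ] / (2·14) = (0 + 840) / 28 = 840 / 28 = 30
(The negative root is discarded since n must be a positive integer.)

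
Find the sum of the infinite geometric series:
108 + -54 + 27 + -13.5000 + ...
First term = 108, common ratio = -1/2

For |r| < 1, S = a / (1 - r)
S = 108 / (1 - (-1/2))
S = 108 / (3/2)
S = 72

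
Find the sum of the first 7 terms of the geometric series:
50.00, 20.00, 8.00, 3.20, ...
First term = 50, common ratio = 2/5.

Sₙ = a(1 - rⁿ) / (1 - r)
S_7 = 50(1 - (2/5)^7) / (1 - (2/5))
S_7 = 50(1 - (128/78125)) / (3/5)
S_7 = 51998/625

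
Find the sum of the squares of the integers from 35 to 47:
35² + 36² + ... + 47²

Use ∑_{k=1}^{n} k² = n(n+1)(2n+1)/6, then subtract the first 34 terms.
∑_{k=1}^{47} k² = 47×48×95/6 = 35720
∑_{k=1}^{34} k² = 34×35×69/6 = 13685
∑_{k=35}^{47} k² = 35720 - 13685 = 22035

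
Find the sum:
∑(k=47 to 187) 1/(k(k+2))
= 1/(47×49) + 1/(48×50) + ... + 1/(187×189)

Partial fractions: 1/(k(k+2)) = (1/2)[1/k - 1/(k+2)]
Telescoping leaves the first two and last two terms:
= (1/2)[1/47 + 1/48 - 1/188 - 1/189]
= 4477/284256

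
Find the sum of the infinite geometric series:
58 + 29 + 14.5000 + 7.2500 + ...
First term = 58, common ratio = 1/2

For |r| < 1, S = a / (1 - r)
S = 58 / (1 - (1/2))
S = 58 / (1/2)
S = 116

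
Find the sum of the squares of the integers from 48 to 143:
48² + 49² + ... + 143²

Use ∑_{k=1}^{n} k² = n(n+1)(2n+1)/6, then subtract the first 47 terms.
∑_{k=1}^{143} k² = 143×144×287/6 = 984984
∑_{k=1}^{47} k² = 47×48×95/6 = 35720
∑_{k=48}^{143} k² = 984984 - 35720 = 949264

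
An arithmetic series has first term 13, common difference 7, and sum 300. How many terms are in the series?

Using S = n/2 × [2a + (n-1)d]
300 = n/2 × [2(13) + (n-1)(7)]
300 = n/2 × [26 + 7n - 7]
600 = n × [19 + 7n]
7n² + (19)n - 600 = 0
Discriminant: Δ = (19)² - 4(7)(-600) = 361 + 16800 = 17161
√Δ = 131
n = [-(19) + √Δ] / (2·7) = (-19 + 131) / 14 = 112 / 14 = 8
(The negative root is discarded since n must be a positive integer.)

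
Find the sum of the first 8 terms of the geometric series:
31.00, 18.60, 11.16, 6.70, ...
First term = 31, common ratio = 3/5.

Sₙ = a(1 - rⁿ) / (1 - r)
S_8 = 31(1 - (3/5)^8) / (1 - (3/5))
S_8 = 31(1 - (6561/390625)) / (2/5)
S_8 = 5952992/78125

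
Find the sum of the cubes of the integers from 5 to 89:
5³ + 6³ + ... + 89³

Use ∑_{k=1}^{n} k³ = [n(n+1)/2]², then subtract the first 4 terms.
∑_{k=1}^{89} k³ = [89×90/2]² = 4005² = 16040025
∑_{k=1}^{4} k³ = [4×5/2]² = 10² = 100
∑_{k=5}^{89} k³ = 16040025 - 100 = 16039925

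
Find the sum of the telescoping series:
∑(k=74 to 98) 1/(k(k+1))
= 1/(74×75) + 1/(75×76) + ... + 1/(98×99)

Partial fractions: 1/(k(k+1)) = 1/k - 1/(k+1)
The series telescopes:
= (1/74 - 1/75) + (1/75 - 1/76) + ... + (1/98 - 1/99)
= 1/74 - 1/99
= 25/7326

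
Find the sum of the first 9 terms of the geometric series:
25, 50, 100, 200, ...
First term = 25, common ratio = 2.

Sₙ = a(1 - rⁿ) / (1 - r)
S_9 = 25(1 - 2^9) / (1 - 2)
S_9 = 25(1 - 512) / (-1)
S_9 = 12775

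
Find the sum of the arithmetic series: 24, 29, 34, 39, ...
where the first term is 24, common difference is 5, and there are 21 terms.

Sₙ = n/2 × (first + last)
Last term = a + (n-1)d = 24 + (21-1)×5 = 124
S_21 = 21/2 × (24 + 124)
S_21 = 21/2 × 148 = 1554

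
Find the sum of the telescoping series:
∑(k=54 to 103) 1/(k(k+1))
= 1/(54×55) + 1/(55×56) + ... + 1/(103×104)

Partial fractions: 1/(k(k+1)) = 1/k - 1/(k+1)
The series telescopes:
= (1/54 - 1/55) + (1/55 - 1/56) + ... + (1/103 - 1/104)
= 1/54 - 1/104
= 25/2808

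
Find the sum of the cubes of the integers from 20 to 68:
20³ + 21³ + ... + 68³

Use ∑_{k=1}^{n} k³ = [n(n+1)/2]², then subtract the first 19 terms.
∑_{k=1}^{68} k³ = [68×69/2]² = 2346² = 5503716
∑_{k=1}^{19} k³ = [19×20/2]² = 190² = 36100
∑_{k=20}^{68} k³ = 5503716 - 36100 = 5467616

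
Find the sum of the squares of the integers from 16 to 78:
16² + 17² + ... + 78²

Use ∑_{k=1}^{n} k² = n(n+1)(2n+1)/6, then subtract the first 15 terms.
∑_{k=1}^{78} k² = 78×79×157/6 = 161239
∑_{k=1}^{15} k² = 15×16×31/6 = 1240
∑_{k=16}^{78} k² = 161239 - 1240 = 159999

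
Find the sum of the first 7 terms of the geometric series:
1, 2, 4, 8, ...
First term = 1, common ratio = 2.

Sₙ = a(1 - rⁿ) / (1 - r)
S_7 = 1(1 - 2^7) / (1 - 2)
S_7 = 1(1 - 128) / (-1)
S_7 = 127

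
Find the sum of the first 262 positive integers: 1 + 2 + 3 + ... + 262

Formula: ∑k = n(n+1)/2
= 262×263/2
= 68906/2
= 34453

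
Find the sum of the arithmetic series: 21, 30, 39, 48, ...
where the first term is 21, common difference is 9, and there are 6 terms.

Sₙ = n/2 × (first + last)
Last term = a + (n-1)d = 21 + (6-1)×9 = 66
S_6 = 6/2 × (21 + 66)
S_6 = 6/2 × 87 = 261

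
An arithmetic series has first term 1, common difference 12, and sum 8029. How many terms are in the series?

Using S = n/2 × [2a + (n-1)d]
8029 = n/2 × [2(1) + (n-1)(12)]
8029 = n/2 × [2 + 12n - 12]
16058 = n × [-10 + 12n]
12n² + (-10)n - 16058 = 0
Discriminant: Δ = (-10)² - 4(12)(-16058) = 100 + 770784 = 770884
√Δ = 878
n = [-(-10) + √Δ] / (2·12) = (10 + 878) / 24 = 888 / 24 = 37
(The negative root is discarded since n must be a positive integer.)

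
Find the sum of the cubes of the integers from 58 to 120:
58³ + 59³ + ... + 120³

Use ∑_{k=1}^{n} k³ = [n(n+1)/2]², then subtract the first 57 terms.
∑_{k=1}^{120} k³ = [120×121/2]² = 7260² = 52707600
∑_{k=1}^{57} k³ = [57×58/2]² = 1653² = 2732409
∑_{k=58}^{120} k³ = 52707600 - 2732409 = 49975191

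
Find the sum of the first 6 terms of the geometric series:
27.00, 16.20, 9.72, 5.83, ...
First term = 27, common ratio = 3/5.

Sₙ = a(1 - rⁿ) / (1 - r)
S_6 = 27(1 - (3/5)^6) / (1 - (3/5))
S_6 = 27(1 - (729/15625)) / (2/5)
S_6 = 201096/3125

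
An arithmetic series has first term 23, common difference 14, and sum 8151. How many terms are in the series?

Using S = n/2 × [2a + (n-1)d]
8151 = n/2 × [2(23) + (n-1)(14)]
8151 = n/2 × [46 + 14n - 14]
16302 = n × [32 + 14n]
14n² + (32)n - 16302 = 0
Discriminant: Δ = (32)² - 4(14)(-16302) = 1024 + 912912 = 913936
√Δ = 956
n = [-(32) + √Δ] / (2·14) = (-32 + 956) / 28 = 924 / 28 = 33
(The negative root is discarded since n must be a positive integer.)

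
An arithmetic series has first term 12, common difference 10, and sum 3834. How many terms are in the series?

Using S = n/2 × [2a + (n-1)d]
3834 = n/2 × [2(12) + (n-1)(10)]
3834 = n/2 × [24 + 10n - 10]
7668 = n × [14 + 10n]
10n² + (14)n - 7668 = 0
Discriminant: Δ = (14)² - 4(10)(-7668) = 196 + 306720 = 306916
√Δ = 554
n = [-(14) + √Δ] / (2·10) = (-14 + 554) / 20 = 540 / 20 = 27
(The negative root is discarded since n must be a positive integer.)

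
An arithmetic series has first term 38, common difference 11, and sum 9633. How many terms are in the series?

Using S = n/2 × [2a + (n-1)d]
9633 = n/2 × [2(38) + (n-1)(11)]
9633 = n/2 × [76 + 11n - 11]
19266 = n × [65 + 11n]
11n² + (65)n - 19266 = 0
Discriminant: Δ = (65)² - 4(11)(-19266) = 4225 + 847704 = 851929
√Δ = 923
n = [-(65) + √Δ] / (2·11) = (-65 + 923) / 22 = 858 / 22 = 39
(The negative root is discarded since n must be a positive integer.)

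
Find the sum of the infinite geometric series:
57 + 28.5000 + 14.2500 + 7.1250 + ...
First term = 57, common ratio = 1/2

For |r| < 1, S = a / (1 - r)
S = 57 / (1 - (1/2))
S = 57 / (1/2)
S = 114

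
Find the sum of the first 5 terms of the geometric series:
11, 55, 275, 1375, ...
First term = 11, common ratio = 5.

Sₙ = a(1 - rⁿ) / (1 - r)
S_5 = 11(1 - 5^5) / (1 - 5)
S_5 = 11(1 - 3125) / (-4)
S_5 = 8591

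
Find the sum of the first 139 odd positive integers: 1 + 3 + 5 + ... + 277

Sum of first n odd numbers = n²
= 139²
= 19321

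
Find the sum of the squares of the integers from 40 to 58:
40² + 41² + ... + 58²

Use ∑_{k=1}^{n} k² = n(n+1)(2n+1)/6, then subtract the first 39 terms.
∑_{k=1}^{58} k² = 58×59×117/6 = 66729
∑_{k=1}^{39} k² = 39×40×79/6 = 20540
∑_{k=40}^{58} k² = 66729 - 20540 = 46189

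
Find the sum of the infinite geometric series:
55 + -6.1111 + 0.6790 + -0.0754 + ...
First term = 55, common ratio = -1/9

For |r| < 1, S = a / (1 - r)
S = 55 / (1 - (-1/9))
S = 55 / (10/9)
S = 99/2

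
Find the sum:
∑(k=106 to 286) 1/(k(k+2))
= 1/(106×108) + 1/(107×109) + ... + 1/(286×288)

Partial fractions: 1/(k(k+2)) = (1/2)[1/k - 1/(k+2)]
Telescoping leaves the first two and last two terms:
= (1/2)[1/106 + 1/107 - 1/287 - 1/288]
= 5542039/937484352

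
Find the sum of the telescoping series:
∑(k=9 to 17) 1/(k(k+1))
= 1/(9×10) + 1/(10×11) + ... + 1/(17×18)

Partial fractions: 1/(k(k+1)) = 1/k - 1/(k+1)
The series telescopes:
= (1/9 - 1/10) + (1/10 - 1/11) + ... + (1/17 - 1/18)
= 1/9 - 1/18
= 1/18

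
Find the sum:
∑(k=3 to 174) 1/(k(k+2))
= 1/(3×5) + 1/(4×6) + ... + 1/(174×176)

Partial fractions: 1/(k(k+2)) = (1/2)[1/k - 1/(k+2)]
Telescoping leaves the first two and last two terms:
= (1/2)[1/3 + 1/4 - 1/175 - 1/176]
= 52847/184800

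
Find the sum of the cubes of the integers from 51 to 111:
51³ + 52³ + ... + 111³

Use ∑_{k=1}^{n} k³ = [n(n+1)/2]², then subtract the first 50 terms.
∑_{k=1}^{111} k³ = [111×112/2]² = 6216² = 38638656
∑_{k=1}^{50} k³ = [50×51/2]² = 1275² = 1625625
∑_{k=51}^{111} k³ = 38638656 - 1625625 = 37013031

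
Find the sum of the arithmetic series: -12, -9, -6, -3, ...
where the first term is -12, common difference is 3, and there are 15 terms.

Sₙ = n/2 × (first + last)
Last term = a + (n-1)d = -12 + (15-1)×3 = 30
S_15 = 15/2 × (-12 + 30)
S_15 = 15/2 × 18 = 135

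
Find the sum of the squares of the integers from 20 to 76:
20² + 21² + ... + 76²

Use ∑_{k=1}^{n} k² = n(n+1)(2n+1)/6, then subtract the first 19 terms.
∑_{k=1}^{76} k² = 76×77×153/6 = 149226
∑_{k=1}^{19} k² = 19×20×39/6 = 2470
∑_{k=20}^{76} k² = 149226 - 2470 = 146756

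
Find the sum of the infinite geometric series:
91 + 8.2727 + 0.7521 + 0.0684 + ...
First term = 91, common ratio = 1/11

For |r| < 1, S = a / (1 - r)
S = 91 / (1 - (1/11))
S = 91 / (10/11)
S = 1001/10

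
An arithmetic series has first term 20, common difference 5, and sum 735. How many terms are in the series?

Using S = n/2 × [2a + (n-1)d]
735 = n/2 × [2(20) + (n-1)(5)]
735 = n/2 × [40 + 5n - 5]
1470 = n × [35 + 5n]
5n² + (35)n - 1470 = 0
Discriminant: Δ = (35)² - 4(5)(-1470) = 1225 + 29400 = 30625
√Δ = 175
n = [-(35) + √Δ] / (2·5) = (-35 + 175) / 10 = 140 / 10 = 14
(The negative root is discarded since n must be a positive integer.)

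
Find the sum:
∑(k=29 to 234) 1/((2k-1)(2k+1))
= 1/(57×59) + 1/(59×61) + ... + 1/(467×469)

Partial fractions: 1/((2k-1)(2k+1)) = (1/2)[1/(2k-1) - 1/(2k+1)]
The series telescopes:
= (1/2)[1/57 - 1/469]
= 206/26733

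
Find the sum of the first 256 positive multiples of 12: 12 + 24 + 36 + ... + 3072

Factor out 12: = 12(1 + 2 + ... + 256) = 12 × n(n+1)/2
= 12 × 256×257/2
= 12 × 32896
= 394752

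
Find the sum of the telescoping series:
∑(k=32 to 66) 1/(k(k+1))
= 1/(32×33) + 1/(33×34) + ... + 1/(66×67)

Partial fractions: 1/(k(k+1)) = 1/k - 1/(k+1)
The series telescopes:
= (1/32 - 1/33) + (1/33 - 1/34) + ... + (1/66 - 1/67)
= 1/32 - 1/67
= 35/2144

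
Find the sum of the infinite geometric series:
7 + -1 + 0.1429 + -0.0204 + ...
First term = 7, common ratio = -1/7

For |r| < 1, S = a / (1 - r)
S = 7 / (1 - (-1/7))
S = 7 / (8/7)
S = 49/8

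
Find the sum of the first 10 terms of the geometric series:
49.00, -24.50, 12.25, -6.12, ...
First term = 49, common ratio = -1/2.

Sₙ = a(1 - rⁿ) / (1 - r)
S_10 = 49(1 - (-1/2)^10) / (1 - (-1/2))
S_10 = 49(1 - (1/1024)) / (3/2)
S_10 = 16709/512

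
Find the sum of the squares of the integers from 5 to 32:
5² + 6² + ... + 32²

Use ∑_{k=1}^{n} k² = n(n+1)(2n+1)/6, then subtract the first 4 terms.
∑_{k=1}^{32} k² = 32×33×65/6 = 11440
∑_{k=1}^{4} k² = 4×5×9/6 = 30
∑_{k=5}^{32} k² = 11440 - 30 = 11410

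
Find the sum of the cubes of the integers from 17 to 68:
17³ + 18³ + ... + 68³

Use ∑_{k=1}^{n} k³ = [n(n+1)/2]², then subtract the first 16 terms.
∑_{k=1}^{68} k³ = [68×69/2]² = 2346² = 5503716
∑_{k=1}^{16} k³ = [16×17/2]² = 136² = 18496
∑_{k=17}^{68} k³ = 5503716 - 18496 = 5485220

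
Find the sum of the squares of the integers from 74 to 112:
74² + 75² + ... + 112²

Use ∑_{k=1}^{n} k² = n(n+1)(2n+1)/6, then subtract the first 73 terms.
∑_{k=1}^{112} k² = 112×113×225/6 = 474600
∑_{k=1}^{73} k² = 73×74×147/6 = 132349
∑_{k=74}^{112} k² = 474600 - 132349 = 342251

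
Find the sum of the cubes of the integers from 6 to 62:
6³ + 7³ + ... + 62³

Use ∑_{k=1}^{n} k³ = [n(n+1)/2]², then subtract the first 5 terms.
∑_{k=1}^{62} k³ = [62×63/2]² = 1953² = 3814209
∑_{k=1}^{5} k³ = [5×6/2]² = 15² = 225
∑_{k=6}^{62} k³ = 3814209 - 225 = 3813984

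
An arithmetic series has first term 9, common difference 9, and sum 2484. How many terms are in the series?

Using S = n/2 × [2a + (n-1)d]
2484 = n/2 × [2(9) + (n-1)(9)]
2484 = n/2 × [18 + 9n - 9]
4968 = n × [9 + 9n]
9n² + (9)n - 4968 = 0
Discriminant: Δ = (9)² - 4(9)(-4968) = 81 + 178848 = 178929
√Δ = 423
n = [-(9) + √Δ] / (2·9) = (-9 + 423) / 18 = 414 / 18 = 23
(The negative root is discarded since n must be a positive integer.)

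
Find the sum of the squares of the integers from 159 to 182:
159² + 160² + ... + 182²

Use ∑_{k=1}^{n} k² = n(n+1)(2n+1)/6, then subtract the first 158 terms.
∑_{k=1}^{182} k² = 182×183×365/6 = 2026115
∑_{k=1}^{158} k² = 158×159×317/6 = 1327279
∑_{k=159}^{182} k² = 2026115 - 1327279 = 698836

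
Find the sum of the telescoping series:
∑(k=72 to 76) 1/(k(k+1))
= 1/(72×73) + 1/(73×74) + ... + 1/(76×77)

Partial fractions: 1/(k(k+1)) = 1/k - 1/(k+1)
The series telescopes:
= (1/72 - 1/73) + (1/73 - 1/74) + ... + (1/76 - 1/77)
= 1/72 - 1/77
= 5/5544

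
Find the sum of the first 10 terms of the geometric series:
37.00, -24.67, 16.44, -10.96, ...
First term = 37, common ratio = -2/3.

Sₙ = a(1 - rⁿ) / (1 - r)
S_10 = 37(1 - (-2/3)^10) / (1 - (-2/3))
S_10 = 37(1 - (1024/59049)) / (5/3)
S_10 = 429385/19683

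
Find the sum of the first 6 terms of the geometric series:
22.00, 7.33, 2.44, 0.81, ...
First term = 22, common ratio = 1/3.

Sₙ = a(1 - rⁿ) / (1 - r)
S_6 = 22(1 - (1/3)^6) / (1 - (1/3))
S_6 = 22(1 - (1/729)) / (2/3)
S_6 = 8008/243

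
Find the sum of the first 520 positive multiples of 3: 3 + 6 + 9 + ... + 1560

Factor out 3: = 3(1 + 2 + ... + 520) = 3 × n(n+1)/2
= 3 × 520×521/2
= 3 × 135460
= 406380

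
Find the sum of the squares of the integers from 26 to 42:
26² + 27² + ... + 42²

Use ∑_{k=1}^{n} k² = n(n+1)(2n+1)/6, then subtract the first 25 terms.
∑_{k=1}^{42} k² = 42×43×85/6 = 25585
∑_{k=1}^{25} k² = 25×26×51/6 = 5525
∑_{k=26}^{42} k² = 25585 - 5525 = 20060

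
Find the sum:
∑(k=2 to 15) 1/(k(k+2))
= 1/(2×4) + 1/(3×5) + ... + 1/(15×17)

Partial fractions: 1/(k(k+2)) = (1/2)[1/k - 1/(k+2)]
Telescoping leaves the first two and last two terms:
= (1/2)[1/2 + 1/3 - 1/16 - 1/17]
= 581/1632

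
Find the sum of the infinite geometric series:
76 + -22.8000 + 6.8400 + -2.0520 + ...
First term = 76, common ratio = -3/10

For |r| < 1, S = a / (1 - r)
S = 76 / (1 - (-3/10))
S = 76 / (13/10)
S = 760/13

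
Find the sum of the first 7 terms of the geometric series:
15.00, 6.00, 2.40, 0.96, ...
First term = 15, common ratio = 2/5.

Sₙ = a(1 - rⁿ) / (1 - r)
S_7 = 15(1 - (2/5)^7) / (1 - (2/5))
S_7 = 15(1 - (128/78125)) / (3/5)
S_7 = 77997/3125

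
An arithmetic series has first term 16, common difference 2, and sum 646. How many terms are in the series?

Using S = n/2 × [2a + (n-1)d]
646 = n/2 × [2(16) + (n-1)(2)]
646 = n/2 × [32 + 2n - 2]
1292 = n × [30 + 2n]
2n² + (30)n - 1292 = 0
Discriminant: Δ = (30)² - 4(2)(-1292) = 900 + 10336 = 11236
√Δ = 106
n = [-(30) + √Δ] / (2·2) = (-30 + 106) / 4 = 76 / 4 = 19
(The negative root is discarded since n must be a positive integer.)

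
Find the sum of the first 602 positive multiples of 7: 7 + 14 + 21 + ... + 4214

Factor out 7: = 7(1 + 2 + ... + 602) = 7 × n(n+1)/2
= 7 × 602×603/2
= 7 × 181503
= 1270521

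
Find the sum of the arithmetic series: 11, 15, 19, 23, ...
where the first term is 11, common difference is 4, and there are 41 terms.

Sₙ = n/2 × (first + last)
Last term = a + (n-1)d = 11 + (41-1)×4 = 171
S_41 = 41/2 × (11 + 171)
S_41 = 41/2 × 182 = 3731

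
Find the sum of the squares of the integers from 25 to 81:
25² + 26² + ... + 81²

Use ∑_{k=1}^{n} k² = n(n+1)(2n+1)/6, then subtract the first 24 terms.
∑_{k=1}^{81} k² = 81×82×163/6 = 180441
∑_{k=1}^{24} k² = 24×25×49/6 = 4900
∑_{k=25}^{81} k² = 180441 - 4900 = 175541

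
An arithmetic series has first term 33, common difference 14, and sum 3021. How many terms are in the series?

Using S = n/2 × [2a + (n-1)d]
3021 = n/2 × [2(33) + (n-1)(14)]
3021 = n/2 × [66 + 14n - 14]
6042 = n × [52 + 14n]
14n² + (52)n - 6042 = 0
Discriminant: Δ = (52)² - 4(14)(-6042) = 2704 + 338352 = 341056
√Δ = 584
n = [-(52) + √Δ] / (2·14) = (-52 + 584) / 28 = 532 / 28 = 19
(The negative root is discarded since n must be a positive integer.)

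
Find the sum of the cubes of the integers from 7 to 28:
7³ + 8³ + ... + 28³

Use ∑_{k=1}^{n} k³ = [n(n+1)/2]², then subtract the first 6 terms.
∑_{k=1}^{28} k³ = [28×29/2]² = 406² = 164836
∑_{k=1}^{6} k³ = [6×7/2]² = 21² = 441
∑_{k=7}^{28} k³ = 164836 - 441 = 164395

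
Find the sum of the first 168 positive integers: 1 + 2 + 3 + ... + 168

Formula: ∑k = n(n+1)/2
= 168×169/2
= 28392/2
= 14196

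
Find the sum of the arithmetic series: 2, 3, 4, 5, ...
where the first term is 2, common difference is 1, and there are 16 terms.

Sₙ = n/2 × (first + last)
Last term = a + (n-1)d = 2 + (16-1)×1 = 17
S_16 = 16/2 × (2 + 17)
S_16 = 16/2 × 19 = 152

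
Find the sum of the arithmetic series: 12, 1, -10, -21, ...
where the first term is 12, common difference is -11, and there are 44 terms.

Sₙ = n/2 × (first + last)
Last term = a + (n-1)d = 12 + (44-1)×(-11) = -461
S_44 = 44/2 × (12 + (-461))
S_44 = 44/2 × (-449) = -9878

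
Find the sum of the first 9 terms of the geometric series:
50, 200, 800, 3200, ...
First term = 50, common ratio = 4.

Sₙ = a(1 - rⁿ) / (1 - r)
S_9 = 50(1 - 4^9) / (1 - 4)
S_9 = 50(1 - 262144) / (-3)
S_9 = 4369050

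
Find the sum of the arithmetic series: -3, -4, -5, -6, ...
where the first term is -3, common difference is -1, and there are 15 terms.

Sₙ = n/2 × (first + last)
Last term = a + (n-1)d = -3 + (15-1)×(-1) = -17
S_15 = 15/2 × (-3 + (-17))
S_15 = 15/2 × (-20) = -150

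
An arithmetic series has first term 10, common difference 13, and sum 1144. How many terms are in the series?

Using S = n/2 × [2a + (n-1)d]
1144 = n/2 × [2(10) + (n-1)(13)]
1144 = n/2 × [20 + 13n - 13]
2288 = n × [7 + 13n]
13n² + (7)n - 2288 = 0
Discriminant: Δ = (7)² - 4(13)(-2288) = 49 + 118976 = 119025
√Δ = 345
n = [-(7) + √Δ] / (2·13) = (-7 + 345) / 26 = 338 / 26 = 13
(The negative root is discarded since n must be a positive integer.)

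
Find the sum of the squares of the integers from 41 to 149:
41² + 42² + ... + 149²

Use ∑_{k=1}^{n} k² = n(n+1)(2n+1)/6, then subtract the first 40 terms.
∑_{k=1}^{149} k² = 149×150×299/6 = 1113775
∑_{k=1}^{40} k² = 40×41×81/6 = 22140
∑_{k=41}^{149} k² = 1113775 - 22140 = 1091635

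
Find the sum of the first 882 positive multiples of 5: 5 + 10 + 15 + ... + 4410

Factor out 5: = 5(1 + 2 + ... + 882) = 5 × n(n+1)/2
= 5 × 882×883/2
= 5 × 389403
= 1947015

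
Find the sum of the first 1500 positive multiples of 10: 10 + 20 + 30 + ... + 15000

Factor out 10: = 10(1 + 2 + ... + 1500) = 10 × n(n+1)/2
= 10 × 1500×1501/2
= 10 × 1125750
= 11257500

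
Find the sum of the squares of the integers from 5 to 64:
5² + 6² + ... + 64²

Use ∑_{k=1}^{n} k² = n(n+1)(2n+1)/6, then subtract the first 4 terms.
∑_{k=1}^{64} k² = 64×65×129/6 = 89440
∑_{k=1}^{4} k² = 4×5×9/6 = 30
∑_{k=5}^{64} k² = 89440 - 30 = 89410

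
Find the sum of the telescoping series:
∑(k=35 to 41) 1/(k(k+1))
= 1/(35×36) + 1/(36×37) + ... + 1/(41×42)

Partial fractions: 1/(k(k+1)) = 1/k - 1/(k+1)
The series telescopes:
= (1/35 - 1/36) + (1/36 - 1/37) + ... + (1/41 - 1/42)
= 1/35 - 1/42
= 1/210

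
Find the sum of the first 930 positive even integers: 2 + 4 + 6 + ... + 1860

Sum of first n even numbers = n(n+1)
= 930×931
= 865830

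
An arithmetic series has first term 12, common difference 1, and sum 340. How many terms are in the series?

Using S = n/2 × [2a + (n-1)d]
340 = n/2 × [2(12) + (n-1)(1)]
340 = n/2 × [24 + 1n - 1]
680 = n × [23 + 1n]
1n² + (23)n - 680 = 0
Discriminant: Δ = (23)² - 4(1)(-680) = 529 + 2720 = 3249
√Δ = 57
n = [-(23) + √Δ] / (2·1) = (-23 + 57) / 2 = 34 / 2 = 17
(The negative root is discarded since n must be a positive integer.)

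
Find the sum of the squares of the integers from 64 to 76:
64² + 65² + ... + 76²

Use ∑_{k=1}^{n} k² = n(n+1)(2n+1)/6, then subtract the first 63 terms.
∑_{k=1}^{76} k² = 76×77×153/6 = 149226
∑_{k=1}^{63} k² = 63×64×127/6 = 85344
∑_{k=64}^{76} k² = 149226 - 85344 = 63882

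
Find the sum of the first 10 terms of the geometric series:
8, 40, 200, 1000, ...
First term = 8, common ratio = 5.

Sₙ = a(1 - rⁿ) / (1 - r)
S_10 = 8(1 - 5^10) / (1 - 5)
S_10 = 8(1 - 9765625) / (-4)
S_10 = 19531248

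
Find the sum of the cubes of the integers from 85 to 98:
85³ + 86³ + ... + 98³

Use ∑_{k=1}^{n} k³ = [n(n+1)/2]², then subtract the first 84 terms.
∑_{k=1}^{98} k³ = [98×99/2]² = 4851² = 23532201
∑_{k=1}^{84} k³ = [84×85/2]² = 3570² = 12744900
∑_{k=85}^{98} k³ = 23532201 - 12744900 = 10787301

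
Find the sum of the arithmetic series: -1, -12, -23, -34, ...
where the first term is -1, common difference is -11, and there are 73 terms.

Sₙ = n/2 × (first + last)
Last term = a + (n-1)d = -1 + (73-1)×(-11) = -793
S_73 = 73/2 × (-1 + (-793))
S_73 = 73/2 × (-794) = -28981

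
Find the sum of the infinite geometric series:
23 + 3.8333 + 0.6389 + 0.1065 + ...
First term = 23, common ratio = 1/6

For |r| < 1, S = a / (1 - r)
S = 23 / (1 - (1/6))
S = 23 / (5/6)
S = 138/5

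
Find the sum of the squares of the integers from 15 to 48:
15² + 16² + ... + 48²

Use ∑_{k=1}^{n} k² = n(n+1)(2n+1)/6, then subtract the first 14 terms.
∑_{k=1}^{48} k² = 48×49×97/6 = 38024
∑_{k=1}^{14} k² = 14×15×29/6 = 1015
∑_{k=15}^{48} k² = 38024 - 1015 = 37009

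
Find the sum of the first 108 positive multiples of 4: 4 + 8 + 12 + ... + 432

Factor out 4: = 4(1 + 2 + ... + 108) = 4 × n(n+1)/2
= 4 × 108×109/2
= 4 × 5886
= 23544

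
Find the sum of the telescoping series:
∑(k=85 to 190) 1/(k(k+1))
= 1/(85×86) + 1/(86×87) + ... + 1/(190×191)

Partial fractions: 1/(k(k+1)) = 1/k - 1/(k+1)
The series telescopes:
= (1/85 - 1/86) + (1/86 - 1/87) + ... + (1/190 - 1/191)
= 1/85 - 1/191
= 106/16235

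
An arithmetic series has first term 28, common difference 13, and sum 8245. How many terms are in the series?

Using S = n/2 × [2a + (n-1)d]
8245 = n/2 × [2(28) + (n-1)(13)]
8245 = n/2 × [56 + 13n - 13]
16490 = n × [43 + 13n]
13n² + (43)n - 16490 = 0
Discriminant: Δ = (43)² - 4(13)(-16490) = 1849 + 857480 = 859329
√Δ = 927
n = [-(43) + √Δ] / (2·13) = (-43 + 927) / 26 = 884 / 26 = 34
(The negative root is discarded since n must be a positive integer.)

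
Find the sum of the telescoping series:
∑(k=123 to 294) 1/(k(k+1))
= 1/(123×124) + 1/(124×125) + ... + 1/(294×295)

Partial fractions: 1/(k(k+1)) = 1/k - 1/(k+1)
The series telescopes:
= (1/123 - 1/124) + (1/124 - 1/125) + ... + (1/294 - 1/295)
= 1/123 - 1/295
= 172/36285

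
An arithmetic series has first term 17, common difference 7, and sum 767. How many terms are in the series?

Using S = n/2 × [2a + (n-1)d]
767 = n/2 × [2(17) + (n-1)(7)]
767 = n/2 × [34 + 7n - 7]
1534 = n × [27 + 7n]
7n² + (27)n - 1534 = 0
Discriminant: Δ = (27)² - 4(7)(-1534) = 729 + 42952 = 43681
√Δ = 209
n = [-(27) + √Δ] / (2·7) = (-27 + 209) / 14 = 182 / 14 = 13
(The negative root is discarded since n must be a positive integer.)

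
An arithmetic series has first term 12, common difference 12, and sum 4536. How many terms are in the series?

Using S = n/2 × [2a + (n-1)d]
4536 = n/2 × [2(12) + (n-1)(12)]
4536 = n/2 × [24 + 12n - 12]
9072 = n × [12 + 12n]
12n² + (12)n - 9072 = 0
Discriminant: Δ = (12)² - 4(12)(-9072) = 144 + 435456 = 435600
√Δ = 660
n = [-(12) + √Δ] / (2·12) = (-12 + 660) / 24 = 648 / 24 = 27
(The negative root is discarded since n must be a positive integer.)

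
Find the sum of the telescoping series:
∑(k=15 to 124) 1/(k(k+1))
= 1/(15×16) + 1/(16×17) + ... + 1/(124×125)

Partial fractions: 1/(k(k+1)) = 1/k - 1/(k+1)
The series telescopes:
= (1/15 - 1/16) + (1/16 - 1/17) + ... + (1/124 - 1/125)
= 1/15 - 1/125
= 22/375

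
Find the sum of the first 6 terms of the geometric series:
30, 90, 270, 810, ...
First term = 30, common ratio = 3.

Sₙ = a(1 - rⁿ) / (1 - r)
S_6 = 30(1 - 3^6) / (1 - 3)
S_6 = 30(1 - 729) / (-2)
S_6 = 10920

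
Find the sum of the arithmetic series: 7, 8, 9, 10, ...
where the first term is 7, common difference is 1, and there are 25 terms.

Sₙ = n/2 × (first + last)
Last term = a + (n-1)d = 7 + (25-1)×1 = 31
S_25 = 25/2 × (7 + 31)
S_25 = 25/2 × 38 = 475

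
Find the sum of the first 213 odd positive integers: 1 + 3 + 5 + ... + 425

Sum of first n odd numbers = n²
= 213²
= 45369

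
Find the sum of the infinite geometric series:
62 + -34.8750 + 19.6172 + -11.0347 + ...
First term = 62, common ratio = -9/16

For |r| < 1, S = a / (1 - r)
S = 62 / (1 - (-9/16))
S = 62 / (25/16)
S = 992/25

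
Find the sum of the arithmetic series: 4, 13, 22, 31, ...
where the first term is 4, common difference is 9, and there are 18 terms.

Sₙ = n/2 × (first + last)
Last term = a + (n-1)d = 4 + (18-1)×9 = 157
S_18 = 18/2 × (4 + 157)
S_18 = 18/2 × 161 = 1449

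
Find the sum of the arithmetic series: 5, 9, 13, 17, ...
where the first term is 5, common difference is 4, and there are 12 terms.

Sₙ = n/2 × (first + last)
Last term = a + (n-1)d = 5 + (12-1)×4 = 49
S_12 = 12/2 × (5 + 49)
S_12 = 12/2 × 54 = 324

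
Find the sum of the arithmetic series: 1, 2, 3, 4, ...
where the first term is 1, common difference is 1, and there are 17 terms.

Sₙ = n/2 × (first + last)
Last term = a + (n-1)d = 1 + (17-1)×1 = 17
S_17 = 17/2 × (1 + 17)
S_17 = 17/2 × 18 = 153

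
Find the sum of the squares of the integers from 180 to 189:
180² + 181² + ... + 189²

Use ∑_{k=1}^{n} k² = n(n+1)(2n+1)/6, then subtract the first 179 terms.
∑_{k=1}^{189} k² = 189×190×379/6 = 2268315
∑_{k=1}^{179} k² = 179×180×359/6 = 1927830
∑_{k=180}^{189} k² = 2268315 - 1927830 = 340485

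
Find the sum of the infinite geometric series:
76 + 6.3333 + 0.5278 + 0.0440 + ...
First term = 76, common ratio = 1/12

For |r| < 1, S = a / (1 - r)
S = 76 / (1 - (1/12))
S = 76 / (11/12)
S = 912/11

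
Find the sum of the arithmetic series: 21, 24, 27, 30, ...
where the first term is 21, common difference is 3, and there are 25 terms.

Sₙ = n/2 × (first + last)
Last term = a + (n-1)d = 21 + (25-1)×3 = 93
S_25 = 25/2 × (21 + 93)
S_25 = 25/2 × 114 = 1425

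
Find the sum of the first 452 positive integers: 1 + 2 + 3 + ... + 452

Formula: ∑k = n(n+1)/2
= 452×453/2
= 204756/2
= 102378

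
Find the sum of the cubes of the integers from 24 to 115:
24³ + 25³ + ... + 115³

Use ∑_{k=1}^{n} k³ = [n(n+1)/2]², then subtract the first 23 terms.
∑_{k=1}^{115} k³ = [115×116/2]² = 6670² = 44488900
∑_{k=1}^{23} k³ = [23×24/2]² = 276² = 76176
∑_{k=24}^{115} k³ = 44488900 - 76176 = 44412724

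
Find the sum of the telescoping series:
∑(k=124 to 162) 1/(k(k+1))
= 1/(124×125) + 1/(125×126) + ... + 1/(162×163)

Partial fractions: 1/(k(k+1)) = 1/k - 1/(k+1)
The series telescopes:
= (1/124 - 1/125) + (1/125 - 1/126) + ... + (1/162 - 1/163)
= 1/124 - 1/163
= 39/20212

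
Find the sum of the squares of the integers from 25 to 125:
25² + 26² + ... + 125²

Use ∑_{k=1}^{n} k² = n(n+1)(2n+1)/6, then subtract the first 24 terms.
∑_{k=1}^{125} k² = 125×126×251/6 = 658875
∑_{k=1}^{24} k² = 24×25×49/6 = 4900
∑_{k=25}^{125} k² = 658875 - 4900 = 653975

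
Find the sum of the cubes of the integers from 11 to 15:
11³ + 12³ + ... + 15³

Use ∑_{k=1}^{n} k³ = [n(n+1)/2]², then subtract the first 10 terms.
∑_{k=1}^{15} k³ = [15×16/2]² = 120² = 14400
∑_{k=1}^{10} k³ = [10×11/2]² = 55² = 3025
∑_{k=11}^{15} k³ = 14400 - 3025 = 11375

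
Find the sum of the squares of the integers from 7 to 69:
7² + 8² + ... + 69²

Use ∑_{k=1}^{n} k² = n(n+1)(2n+1)/6, then subtract the first 6 terms.
∑_{k=1}^{69} k² = 69×70×139/6 = 111895
∑_{k=1}^{6} k² = 6×7×13/6 = 91
∑_{k=7}^{69} k² = 111895 - 91 = 111804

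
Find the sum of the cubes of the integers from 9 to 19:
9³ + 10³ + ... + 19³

Use ∑_{k=1}^{n} k³ = [n(n+1)/2]², then subtract the first 8 terms.
∑_{k=1}^{19} k³ = [19×20/2]² = 190² = 36100
∑_{k=1}^{8} k³ = [8×9/2]² = 36² = 1296
∑_{k=9}^{19} k³ = 36100 - 1296 = 34804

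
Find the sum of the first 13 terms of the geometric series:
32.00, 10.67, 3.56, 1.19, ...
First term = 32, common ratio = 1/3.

Sₙ = a(1 - rⁿ) / (1 - r)
S_13 = 32(1 - (1/3)^13) / (1 - (1/3))
S_13 = 32(1 - (1/1594323)) / (2/3)
S_13 = 25509152/531441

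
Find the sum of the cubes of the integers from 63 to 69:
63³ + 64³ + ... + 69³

Use ∑_{k=1}^{n} k³ = [n(n+1)/2]², then subtract the first 62 terms.
∑_{k=1}^{69} k³ = [69×70/2]² = 2415² = 5832225
∑_{k=1}^{62} k³ = [62×63/2]² = 1953² = 3814209
∑_{k=63}^{69} k³ = 5832225 - 3814209 = 2018016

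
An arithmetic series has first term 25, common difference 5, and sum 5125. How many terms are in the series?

Using S = n/2 × [2a + (n-1)d]
5125 = n/2 × [2(25) + (n-1)(5)]
5125 = n/2 × [50 + 5n - 5]
10250 = n × [45 + 5n]
5n² + (45)n - 10250 = 0
Discriminant: Δ = (45)² - 4(5)(-10250) = 2025 + 205000 = 207025
√Δ = 455
n = [-(45) + √Δ] / (2·5) = (-45 + 455) / 10 = 410 / 10 = 41
(The negative root is discarded since n must be a positive integer.)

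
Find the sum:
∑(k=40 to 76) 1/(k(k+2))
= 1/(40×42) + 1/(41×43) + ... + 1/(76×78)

Partial fractions: 1/(k(k+2)) = (1/2)[1/k - 1/(k+2)]
Telescoping leaves the first two and last two terms:
= (1/2)[1/40 + 1/41 - 1/77 - 1/78]
= 116143/9849840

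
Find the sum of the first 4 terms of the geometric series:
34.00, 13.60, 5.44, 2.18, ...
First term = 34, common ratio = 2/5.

Sₙ = a(1 - rⁿ) / (1 - r)
S_4 = 34(1 - (2/5)^4) / (1 - (2/5))
S_4 = 34(1 - (16/625)) / (3/5)
S_4 = 6902/125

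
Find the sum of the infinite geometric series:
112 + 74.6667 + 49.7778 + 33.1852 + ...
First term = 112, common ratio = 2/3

For |r| < 1, S = a / (1 - r)
S = 112 / (1 - (2/3))
S = 112 / (1/3)
S = 336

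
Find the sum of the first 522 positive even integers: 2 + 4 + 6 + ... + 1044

Sum of first n even numbers = n(n+1)
= 522×523
= 273006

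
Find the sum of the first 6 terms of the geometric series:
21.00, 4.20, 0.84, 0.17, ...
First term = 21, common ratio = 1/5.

Sₙ = a(1 - rⁿ) / (1 - r)
S_6 = 21(1 - (1/5)^6) / (1 - (1/5))
S_6 = 21(1 - (1/15625)) / (4/5)
S_6 = 82026/3125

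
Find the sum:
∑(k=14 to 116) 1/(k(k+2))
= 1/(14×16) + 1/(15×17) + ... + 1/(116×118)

Partial fractions: 1/(k(k+2)) = (1/2)[1/k - 1/(k+2)]
Telescoping leaves the first two and last two terms:
= (1/2)[1/14 + 1/15 - 1/117 - 1/118]
= 14626/241605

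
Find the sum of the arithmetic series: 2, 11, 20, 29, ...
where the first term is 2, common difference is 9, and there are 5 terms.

Sₙ = n/2 × (first + last)
Last term = a + (n-1)d = 2 + (5-1)×9 = 38
S_5 = 5/2 × (2 + 38)
S_5 = 5/2 × 40 = 100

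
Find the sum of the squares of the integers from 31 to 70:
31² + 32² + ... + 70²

Use ∑_{k=1}^{n} k² = n(n+1)(2n+1)/6, then subtract the first 30 terms.
∑_{k=1}^{70} k² = 70×71×141/6 = 116795
∑_{k=1}^{30} k² = 30×31×61/6 = 9455
∑_{k=31}^{70} k² = 116795 - 9455 = 107340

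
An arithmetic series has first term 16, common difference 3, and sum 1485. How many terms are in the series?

Using S = n/2 × [2a + (n-1)d]
1485 = n/2 × [2(16) + (n-1)(3)]
1485 = n/2 × [32 + 3n - 3]
2970 = n × [29 + 3n]
3n² + (29)n - 2970 = 0
Discriminant: Δ = (29)² - 4(3)(-2970) = 841 + 35640 = 36481
√Δ = 191
n = [-(29) + √Δ] / (2·3) = (-29 + 191) / 6 = 162 / 6 = 27
(The negative root is discarded since n must be a positive integer.)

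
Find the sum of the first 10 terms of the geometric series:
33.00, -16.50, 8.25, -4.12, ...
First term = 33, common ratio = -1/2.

Sₙ = a(1 - rⁿ) / (1 - r)
S_10 = 33(1 - (-1/2)^10) / (1 - (-1/2))
S_10 = 33(1 - (1/1024)) / (3/2)
S_10 = 11253/512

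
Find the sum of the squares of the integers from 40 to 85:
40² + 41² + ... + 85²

Use ∑_{k=1}^{n} k² = n(n+1)(2n+1)/6, then subtract the first 39 terms.
∑_{k=1}^{85} k² = 85×86×171/6 = 208335
∑_{k=1}^{39} k² = 39×40×79/6 = 20540
∑_{k=40}^{85} k² = 208335 - 20540 = 187795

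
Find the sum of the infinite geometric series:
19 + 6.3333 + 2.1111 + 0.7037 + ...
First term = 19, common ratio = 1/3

For |r| < 1, S = a / (1 - r)
S = 19 / (1 - (1/3))
S = 19 / (2/3)
S = 57/2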